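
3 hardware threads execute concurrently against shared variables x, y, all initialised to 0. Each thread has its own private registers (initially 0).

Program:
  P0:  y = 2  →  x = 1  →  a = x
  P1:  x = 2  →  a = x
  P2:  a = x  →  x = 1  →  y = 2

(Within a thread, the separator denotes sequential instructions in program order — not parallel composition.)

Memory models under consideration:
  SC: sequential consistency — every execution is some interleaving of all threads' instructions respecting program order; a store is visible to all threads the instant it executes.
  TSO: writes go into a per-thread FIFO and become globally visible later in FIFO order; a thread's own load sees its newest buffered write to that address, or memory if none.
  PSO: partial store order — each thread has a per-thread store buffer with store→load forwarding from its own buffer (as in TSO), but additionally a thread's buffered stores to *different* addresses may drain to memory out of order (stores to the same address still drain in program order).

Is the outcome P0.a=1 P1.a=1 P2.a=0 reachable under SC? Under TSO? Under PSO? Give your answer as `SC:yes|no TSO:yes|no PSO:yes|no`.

SC:yes TSO:yes PSO:yes

outcome vector order: (P0.a,P1.a,P2.a)
[SC] allowed = {110, 111, 112, 120, 121, 122, 210, 211, 212, 220, 221, 222}
[TSO] allowed = {110, 111, 112, 120, 121, 122, 210, 211, 212, 220, 221, 222}
[PSO] allowed = {110, 111, 112, 120, 121, 122, 210, 211, 212, 220, 221, 222}
target 110 ∈ {SC,TSO,PSO}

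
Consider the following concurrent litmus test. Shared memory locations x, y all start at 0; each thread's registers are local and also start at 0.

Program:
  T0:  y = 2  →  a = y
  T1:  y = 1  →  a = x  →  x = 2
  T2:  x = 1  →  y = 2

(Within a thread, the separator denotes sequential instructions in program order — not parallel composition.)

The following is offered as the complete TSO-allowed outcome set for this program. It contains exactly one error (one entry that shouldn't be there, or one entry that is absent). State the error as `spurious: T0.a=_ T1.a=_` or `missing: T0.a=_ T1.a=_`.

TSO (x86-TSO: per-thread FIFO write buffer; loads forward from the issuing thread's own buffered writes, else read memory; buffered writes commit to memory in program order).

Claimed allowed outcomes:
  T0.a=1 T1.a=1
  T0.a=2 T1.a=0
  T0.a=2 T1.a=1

outcome vector order: (T0.a,T1.a)
[TSO] allowed = {1/0 1/1 2/0 2/1}
TSO∖claimed = {1/0}

missing: T0.a=1 T1.a=0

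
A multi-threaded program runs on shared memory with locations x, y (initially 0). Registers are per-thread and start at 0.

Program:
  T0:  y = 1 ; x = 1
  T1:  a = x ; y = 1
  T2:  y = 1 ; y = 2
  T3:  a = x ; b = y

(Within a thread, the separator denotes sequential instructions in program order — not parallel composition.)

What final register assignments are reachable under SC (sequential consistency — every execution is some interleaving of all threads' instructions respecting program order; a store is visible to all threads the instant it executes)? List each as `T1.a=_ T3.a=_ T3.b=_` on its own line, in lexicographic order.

T1.a=0 T3.a=0 T3.b=0
T1.a=0 T3.a=0 T3.b=1
T1.a=0 T3.a=0 T3.b=2
T1.a=0 T3.a=1 T3.b=1
T1.a=0 T3.a=1 T3.b=2
T1.a=1 T3.a=0 T3.b=0
T1.a=1 T3.a=0 T3.b=1
T1.a=1 T3.a=0 T3.b=2
T1.a=1 T3.a=1 T3.b=1
T1.a=1 T3.a=1 T3.b=2

outcome vector order: (T1.a,T3.a,T3.b)
|SC outcomes| = 10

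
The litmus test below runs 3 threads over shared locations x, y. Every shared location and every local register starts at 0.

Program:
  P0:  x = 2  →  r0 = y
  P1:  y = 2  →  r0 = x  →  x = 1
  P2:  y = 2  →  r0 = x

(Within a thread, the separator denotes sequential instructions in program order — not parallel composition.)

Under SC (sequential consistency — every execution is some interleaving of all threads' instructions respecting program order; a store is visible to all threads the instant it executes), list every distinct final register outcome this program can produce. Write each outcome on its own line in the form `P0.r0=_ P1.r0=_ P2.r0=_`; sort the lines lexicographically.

outcome vector order: (P0.r0,P1.r0,P2.r0)
|SC outcomes| = 8

P0.r0=0 P1.r0=2 P2.r0=1
P0.r0=0 P1.r0=2 P2.r0=2
P0.r0=2 P1.r0=0 P2.r0=0
P0.r0=2 P1.r0=0 P2.r0=1
P0.r0=2 P1.r0=0 P2.r0=2
P0.r0=2 P1.r0=2 P2.r0=0
P0.r0=2 P1.r0=2 P2.r0=1
P0.r0=2 P1.r0=2 P2.r0=2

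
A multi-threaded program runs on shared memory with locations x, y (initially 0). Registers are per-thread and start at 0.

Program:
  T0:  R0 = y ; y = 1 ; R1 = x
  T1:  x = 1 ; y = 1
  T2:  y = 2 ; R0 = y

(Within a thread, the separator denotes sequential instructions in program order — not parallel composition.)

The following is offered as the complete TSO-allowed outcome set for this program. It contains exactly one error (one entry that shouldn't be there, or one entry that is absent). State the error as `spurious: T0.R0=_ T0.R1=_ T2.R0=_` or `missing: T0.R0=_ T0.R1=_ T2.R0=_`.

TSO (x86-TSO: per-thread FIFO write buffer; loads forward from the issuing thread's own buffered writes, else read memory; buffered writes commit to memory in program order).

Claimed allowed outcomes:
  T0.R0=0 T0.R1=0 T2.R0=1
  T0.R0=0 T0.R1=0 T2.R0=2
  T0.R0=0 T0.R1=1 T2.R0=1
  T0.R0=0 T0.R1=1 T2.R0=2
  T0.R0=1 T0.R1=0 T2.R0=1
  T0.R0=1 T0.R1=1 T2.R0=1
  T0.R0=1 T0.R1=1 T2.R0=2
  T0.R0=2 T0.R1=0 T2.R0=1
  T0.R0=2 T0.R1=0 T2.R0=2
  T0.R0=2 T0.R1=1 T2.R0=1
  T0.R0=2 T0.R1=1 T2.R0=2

spurious: T0.R0=1 T0.R1=0 T2.R0=1

outcome vector order: (T0.R0,T0.R1,T2.R0)
[TSO] allowed = {(0,0,1); (0,0,2); (0,1,1); (0,1,2); (1,1,1); (1,1,2); (2,0,1); (2,0,2); (2,1,1); (2,1,2)}
claimed∖TSO = {(1,0,1)}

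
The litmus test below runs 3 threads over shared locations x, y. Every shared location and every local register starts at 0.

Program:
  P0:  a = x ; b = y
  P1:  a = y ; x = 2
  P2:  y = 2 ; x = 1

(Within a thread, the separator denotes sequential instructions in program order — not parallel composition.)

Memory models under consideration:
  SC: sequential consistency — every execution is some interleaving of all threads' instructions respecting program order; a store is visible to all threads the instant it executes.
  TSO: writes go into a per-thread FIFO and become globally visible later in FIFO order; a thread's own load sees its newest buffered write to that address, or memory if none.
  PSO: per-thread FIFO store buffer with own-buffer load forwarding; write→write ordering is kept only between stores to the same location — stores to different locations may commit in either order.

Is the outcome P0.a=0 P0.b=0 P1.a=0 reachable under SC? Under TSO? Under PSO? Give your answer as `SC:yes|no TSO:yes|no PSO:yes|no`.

SC:yes TSO:yes PSO:yes

outcome vector order: (P0.a,P0.b,P1.a)
SC: 9 outcomes — {(0,0,0), (0,0,2), (0,2,0), (0,2,2), (1,2,0), (1,2,2), (2,0,0), (2,2,0), (2,2,2)}
TSO: 9 outcomes — {(0,0,0), (0,0,2), (0,2,0), (0,2,2), (1,2,0), (1,2,2), (2,0,0), (2,2,0), (2,2,2)}
PSO: 11 outcomes — {(0,0,0), (0,0,2), (0,2,0), (0,2,2), (1,0,0), (1,0,2), (1,2,0), (1,2,2), (2,0,0), (2,2,0), (2,2,2)}
target (0,0,0) ∈ {SC,TSO,PSO}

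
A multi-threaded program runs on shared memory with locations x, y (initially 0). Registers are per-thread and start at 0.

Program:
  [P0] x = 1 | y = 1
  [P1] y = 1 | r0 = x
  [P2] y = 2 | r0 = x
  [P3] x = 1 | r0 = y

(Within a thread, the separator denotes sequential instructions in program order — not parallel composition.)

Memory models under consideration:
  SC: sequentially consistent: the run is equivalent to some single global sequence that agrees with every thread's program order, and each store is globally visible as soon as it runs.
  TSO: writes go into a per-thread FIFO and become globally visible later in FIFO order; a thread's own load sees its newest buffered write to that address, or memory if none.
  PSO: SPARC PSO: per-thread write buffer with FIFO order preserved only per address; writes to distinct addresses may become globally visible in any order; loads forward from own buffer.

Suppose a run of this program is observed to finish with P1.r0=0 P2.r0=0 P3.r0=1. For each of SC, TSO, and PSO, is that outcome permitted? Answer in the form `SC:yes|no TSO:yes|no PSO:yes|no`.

outcome vector order: (P1.r0,P2.r0,P3.r0)
[SC] allowed = {(0,0,1), (0,0,2), (0,1,1), (0,1,2), (1,0,1), (1,0,2), (1,1,0), (1,1,1), (1,1,2)}
[TSO] allowed = {(0,0,0), (0,0,1), (0,0,2), (0,1,0), (0,1,1), (0,1,2), (1,0,0), (1,0,1), (1,0,2), (1,1,0), (1,1,1), (1,1,2)}
[PSO] allowed = {(0,0,0), (0,0,1), (0,0,2), (0,1,0), (0,1,1), (0,1,2), (1,0,0), (1,0,1), (1,0,2), (1,1,0), (1,1,1), (1,1,2)}
target (0,0,1) ∈ {SC,TSO,PSO}

SC:yes TSO:yes PSO:yes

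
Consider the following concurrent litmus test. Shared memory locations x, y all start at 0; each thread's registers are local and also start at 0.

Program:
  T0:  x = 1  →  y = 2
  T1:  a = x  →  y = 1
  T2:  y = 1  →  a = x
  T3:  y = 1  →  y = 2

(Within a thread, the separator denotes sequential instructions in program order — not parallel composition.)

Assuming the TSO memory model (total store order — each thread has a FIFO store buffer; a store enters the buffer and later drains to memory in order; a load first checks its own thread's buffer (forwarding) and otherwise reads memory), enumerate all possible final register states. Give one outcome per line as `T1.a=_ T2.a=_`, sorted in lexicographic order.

outcome vector order: (T1.a,T2.a)
|TSO outcomes| = 4

T1.a=0 T2.a=0
T1.a=0 T2.a=1
T1.a=1 T2.a=0
T1.a=1 T2.a=1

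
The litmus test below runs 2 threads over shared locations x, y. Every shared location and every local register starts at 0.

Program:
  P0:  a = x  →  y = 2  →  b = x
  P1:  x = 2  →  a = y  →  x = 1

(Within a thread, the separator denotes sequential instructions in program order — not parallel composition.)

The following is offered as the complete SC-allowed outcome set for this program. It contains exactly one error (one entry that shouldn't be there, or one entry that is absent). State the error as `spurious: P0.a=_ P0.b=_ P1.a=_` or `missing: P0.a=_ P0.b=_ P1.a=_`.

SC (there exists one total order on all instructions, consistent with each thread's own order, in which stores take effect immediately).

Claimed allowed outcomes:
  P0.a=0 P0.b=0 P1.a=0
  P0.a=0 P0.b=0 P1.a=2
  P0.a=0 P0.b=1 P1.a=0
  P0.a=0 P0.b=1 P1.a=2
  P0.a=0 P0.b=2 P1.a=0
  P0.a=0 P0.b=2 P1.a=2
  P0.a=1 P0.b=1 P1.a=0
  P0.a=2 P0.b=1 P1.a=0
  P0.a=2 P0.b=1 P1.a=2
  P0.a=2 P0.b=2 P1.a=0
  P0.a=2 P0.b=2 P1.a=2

outcome vector order: (P0.a,P0.b,P1.a)
under SC → 002; 010; 012; 020; 022; 110; 210; 212; 220; 222
claimed∖SC = {000}

spurious: P0.a=0 P0.b=0 P1.a=0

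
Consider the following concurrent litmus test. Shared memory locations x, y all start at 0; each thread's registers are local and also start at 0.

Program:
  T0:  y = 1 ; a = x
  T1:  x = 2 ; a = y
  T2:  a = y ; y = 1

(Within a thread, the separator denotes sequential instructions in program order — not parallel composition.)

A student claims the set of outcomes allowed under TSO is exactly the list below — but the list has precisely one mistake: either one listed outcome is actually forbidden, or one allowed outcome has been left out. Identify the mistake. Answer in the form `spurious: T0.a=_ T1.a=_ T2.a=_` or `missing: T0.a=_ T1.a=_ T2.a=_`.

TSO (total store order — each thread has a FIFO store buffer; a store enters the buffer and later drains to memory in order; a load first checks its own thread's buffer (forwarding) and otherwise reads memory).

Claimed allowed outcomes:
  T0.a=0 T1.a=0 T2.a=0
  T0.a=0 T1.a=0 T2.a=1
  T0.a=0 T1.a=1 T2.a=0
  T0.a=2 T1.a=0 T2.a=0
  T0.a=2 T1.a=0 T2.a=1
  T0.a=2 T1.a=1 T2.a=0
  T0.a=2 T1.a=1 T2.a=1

outcome vector order: (T0.a,T1.a,T2.a)
TSO (8): 0/0/0, 0/0/1, 0/1/0, 0/1/1, 2/0/0, 2/0/1, 2/1/0, 2/1/1
TSO∖claimed = {0/1/1}

missing: T0.a=0 T1.a=1 T2.a=1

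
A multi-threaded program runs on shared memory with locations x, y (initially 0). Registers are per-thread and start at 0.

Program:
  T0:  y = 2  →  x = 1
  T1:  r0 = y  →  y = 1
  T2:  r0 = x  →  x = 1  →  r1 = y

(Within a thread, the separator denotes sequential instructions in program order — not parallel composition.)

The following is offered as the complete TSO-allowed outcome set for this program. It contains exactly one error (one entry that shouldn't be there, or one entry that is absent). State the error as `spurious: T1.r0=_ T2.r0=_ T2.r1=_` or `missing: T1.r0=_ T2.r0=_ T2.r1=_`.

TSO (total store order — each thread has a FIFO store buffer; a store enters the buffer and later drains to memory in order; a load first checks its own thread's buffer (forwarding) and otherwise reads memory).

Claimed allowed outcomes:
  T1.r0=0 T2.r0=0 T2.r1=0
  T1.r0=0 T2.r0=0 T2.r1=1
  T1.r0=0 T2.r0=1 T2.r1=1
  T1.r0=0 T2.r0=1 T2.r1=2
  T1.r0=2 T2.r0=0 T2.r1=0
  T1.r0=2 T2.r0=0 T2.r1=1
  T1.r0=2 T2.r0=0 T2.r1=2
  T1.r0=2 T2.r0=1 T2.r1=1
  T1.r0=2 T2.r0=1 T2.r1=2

missing: T1.r0=0 T2.r0=0 T2.r1=2

outcome vector order: (T1.r0,T2.r0,T2.r1)
TSO: 10 outcomes — {<0 0 0>, <0 0 1>, <0 0 2>, <0 1 1>, <0 1 2>, <2 0 0>, <2 0 1>, <2 0 2>, <2 1 1>, <2 1 2>}
TSO∖claimed = {<0 0 2>}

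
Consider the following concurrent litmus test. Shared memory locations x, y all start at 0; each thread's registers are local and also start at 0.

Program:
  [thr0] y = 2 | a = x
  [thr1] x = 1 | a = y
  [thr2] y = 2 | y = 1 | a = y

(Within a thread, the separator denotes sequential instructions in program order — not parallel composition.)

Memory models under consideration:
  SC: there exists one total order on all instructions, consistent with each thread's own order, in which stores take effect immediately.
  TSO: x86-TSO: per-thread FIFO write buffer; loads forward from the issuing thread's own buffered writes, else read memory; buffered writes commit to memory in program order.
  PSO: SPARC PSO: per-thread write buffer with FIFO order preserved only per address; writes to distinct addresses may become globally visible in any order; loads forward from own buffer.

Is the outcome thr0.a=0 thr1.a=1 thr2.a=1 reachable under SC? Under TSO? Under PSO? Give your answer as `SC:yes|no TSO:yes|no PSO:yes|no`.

SC:yes TSO:yes PSO:yes

outcome vector order: (thr0.a,thr1.a,thr2.a)
under SC → <0 1 1> <0 2 1> <0 2 2> <1 0 1> <1 0 2> <1 1 1> <1 1 2> <1 2 1> <1 2 2>
under TSO → <0 0 1> <0 0 2> <0 1 1> <0 1 2> <0 2 1> <0 2 2> <1 0 1> <1 0 2> <1 1 1> <1 1 2> <1 2 1> <1 2 2>
under PSO → <0 0 1> <0 0 2> <0 1 1> <0 1 2> <0 2 1> <0 2 2> <1 0 1> <1 0 2> <1 1 1> <1 1 2> <1 2 1> <1 2 2>
target <0 1 1> ∈ {SC,TSO,PSO}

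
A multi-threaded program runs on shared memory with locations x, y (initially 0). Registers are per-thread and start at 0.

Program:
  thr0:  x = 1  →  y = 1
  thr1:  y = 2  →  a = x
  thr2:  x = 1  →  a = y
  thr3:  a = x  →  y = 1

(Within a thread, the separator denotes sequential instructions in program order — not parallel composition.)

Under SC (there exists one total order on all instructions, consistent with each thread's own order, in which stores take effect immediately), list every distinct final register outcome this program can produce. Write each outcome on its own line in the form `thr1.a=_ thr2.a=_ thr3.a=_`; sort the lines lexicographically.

outcome vector order: (thr1.a,thr2.a,thr3.a)
|SC outcomes| = 10

thr1.a=0 thr2.a=1 thr3.a=0
thr1.a=0 thr2.a=1 thr3.a=1
thr1.a=0 thr2.a=2 thr3.a=0
thr1.a=0 thr2.a=2 thr3.a=1
thr1.a=1 thr2.a=0 thr3.a=0
thr1.a=1 thr2.a=0 thr3.a=1
thr1.a=1 thr2.a=1 thr3.a=0
thr1.a=1 thr2.a=1 thr3.a=1
thr1.a=1 thr2.a=2 thr3.a=0
thr1.a=1 thr2.a=2 thr3.a=1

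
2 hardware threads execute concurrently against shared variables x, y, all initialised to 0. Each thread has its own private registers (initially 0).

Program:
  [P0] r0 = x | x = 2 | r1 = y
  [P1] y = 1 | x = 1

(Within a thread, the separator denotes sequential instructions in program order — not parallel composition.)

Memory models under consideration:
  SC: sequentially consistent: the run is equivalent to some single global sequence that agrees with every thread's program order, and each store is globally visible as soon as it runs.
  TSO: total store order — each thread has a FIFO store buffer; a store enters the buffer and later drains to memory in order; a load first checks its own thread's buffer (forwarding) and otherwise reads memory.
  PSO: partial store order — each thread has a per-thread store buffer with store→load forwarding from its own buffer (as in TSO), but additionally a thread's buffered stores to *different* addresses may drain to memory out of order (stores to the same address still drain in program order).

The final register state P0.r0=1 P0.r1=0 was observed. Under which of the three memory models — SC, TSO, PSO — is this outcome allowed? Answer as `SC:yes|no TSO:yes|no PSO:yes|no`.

outcome vector order: (P0.r0,P0.r1)
under SC → 0/0 0/1 1/1
under TSO → 0/0 0/1 1/1
under PSO → 0/0 0/1 1/0 1/1
target 1/0 ∈ {PSO}

SC:no TSO:no PSO:yes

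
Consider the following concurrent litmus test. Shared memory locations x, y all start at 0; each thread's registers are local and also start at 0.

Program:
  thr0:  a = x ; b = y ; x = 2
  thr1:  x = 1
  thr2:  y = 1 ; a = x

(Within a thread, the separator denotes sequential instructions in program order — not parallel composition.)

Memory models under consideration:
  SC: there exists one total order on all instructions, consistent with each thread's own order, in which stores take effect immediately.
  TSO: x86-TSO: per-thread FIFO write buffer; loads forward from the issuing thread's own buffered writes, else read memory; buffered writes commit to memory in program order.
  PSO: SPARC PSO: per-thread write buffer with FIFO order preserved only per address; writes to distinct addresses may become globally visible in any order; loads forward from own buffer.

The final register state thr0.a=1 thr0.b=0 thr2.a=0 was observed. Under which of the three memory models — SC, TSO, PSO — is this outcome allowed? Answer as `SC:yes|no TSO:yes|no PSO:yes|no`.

outcome vector order: (thr0.a,thr0.b,thr2.a)
SC (11): 0/0/0 0/0/1 0/0/2 0/1/0 0/1/1 0/1/2 1/0/1 1/0/2 1/1/0 1/1/1 1/1/2
TSO (12): 0/0/0 0/0/1 0/0/2 0/1/0 0/1/1 0/1/2 1/0/0 1/0/1 1/0/2 1/1/0 1/1/1 1/1/2
PSO (12): 0/0/0 0/0/1 0/0/2 0/1/0 0/1/1 0/1/2 1/0/0 1/0/1 1/0/2 1/1/0 1/1/1 1/1/2
target 1/0/0 ∈ {TSO,PSO}

SC:no TSO:yes PSO:yes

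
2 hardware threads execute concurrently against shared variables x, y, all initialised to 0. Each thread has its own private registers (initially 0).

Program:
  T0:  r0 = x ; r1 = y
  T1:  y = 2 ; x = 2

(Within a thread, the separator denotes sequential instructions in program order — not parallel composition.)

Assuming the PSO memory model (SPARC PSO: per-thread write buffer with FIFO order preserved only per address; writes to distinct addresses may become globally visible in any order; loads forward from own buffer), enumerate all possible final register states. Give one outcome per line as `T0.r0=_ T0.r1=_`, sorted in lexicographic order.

outcome vector order: (T0.r0,T0.r1)
|PSO outcomes| = 4

T0.r0=0 T0.r1=0
T0.r0=0 T0.r1=2
T0.r0=2 T0.r1=0
T0.r0=2 T0.r1=2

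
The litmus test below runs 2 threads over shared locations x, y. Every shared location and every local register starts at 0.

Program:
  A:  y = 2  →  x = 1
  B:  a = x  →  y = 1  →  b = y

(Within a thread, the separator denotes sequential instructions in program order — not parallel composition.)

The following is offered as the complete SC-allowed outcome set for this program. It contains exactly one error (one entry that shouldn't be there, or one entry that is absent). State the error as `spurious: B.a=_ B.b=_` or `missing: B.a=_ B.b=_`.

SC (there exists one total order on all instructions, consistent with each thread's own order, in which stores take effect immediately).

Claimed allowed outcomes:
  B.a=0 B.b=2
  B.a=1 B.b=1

missing: B.a=0 B.b=1

outcome vector order: (B.a,B.b)
[SC] allowed = {(0,1) (0,2) (1,1)}
SC∖claimed = {(0,1)}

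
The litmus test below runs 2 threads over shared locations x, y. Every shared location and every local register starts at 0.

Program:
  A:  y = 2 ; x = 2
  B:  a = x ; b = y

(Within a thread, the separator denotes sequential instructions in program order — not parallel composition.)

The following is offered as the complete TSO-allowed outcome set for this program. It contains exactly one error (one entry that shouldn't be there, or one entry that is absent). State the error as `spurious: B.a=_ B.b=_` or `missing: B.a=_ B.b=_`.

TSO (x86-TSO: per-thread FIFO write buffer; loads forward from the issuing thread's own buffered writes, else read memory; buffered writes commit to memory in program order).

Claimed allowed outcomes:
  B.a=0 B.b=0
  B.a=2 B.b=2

missing: B.a=0 B.b=2

outcome vector order: (B.a,B.b)
[TSO] allowed = {<0 0> <0 2> <2 2>}
TSO∖claimed = {<0 2>}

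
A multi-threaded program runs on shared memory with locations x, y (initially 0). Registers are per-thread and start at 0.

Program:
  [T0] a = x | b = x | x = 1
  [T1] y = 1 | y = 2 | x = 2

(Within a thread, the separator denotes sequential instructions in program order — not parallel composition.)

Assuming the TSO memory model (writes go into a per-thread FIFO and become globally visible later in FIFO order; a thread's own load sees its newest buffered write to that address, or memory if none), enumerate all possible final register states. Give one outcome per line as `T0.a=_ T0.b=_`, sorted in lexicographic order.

outcome vector order: (T0.a,T0.b)
|TSO outcomes| = 3

T0.a=0 T0.b=0
T0.a=0 T0.b=2
T0.a=2 T0.b=2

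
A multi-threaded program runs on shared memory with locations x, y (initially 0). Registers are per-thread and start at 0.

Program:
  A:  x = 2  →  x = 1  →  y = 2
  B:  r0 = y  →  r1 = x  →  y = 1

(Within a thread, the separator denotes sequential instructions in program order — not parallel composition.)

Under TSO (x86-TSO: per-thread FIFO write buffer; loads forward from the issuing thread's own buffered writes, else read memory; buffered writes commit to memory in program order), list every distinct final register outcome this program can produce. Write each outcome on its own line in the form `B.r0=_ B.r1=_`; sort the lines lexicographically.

outcome vector order: (B.r0,B.r1)
|TSO outcomes| = 4

B.r0=0 B.r1=0
B.r0=0 B.r1=1
B.r0=0 B.r1=2
B.r0=2 B.r1=1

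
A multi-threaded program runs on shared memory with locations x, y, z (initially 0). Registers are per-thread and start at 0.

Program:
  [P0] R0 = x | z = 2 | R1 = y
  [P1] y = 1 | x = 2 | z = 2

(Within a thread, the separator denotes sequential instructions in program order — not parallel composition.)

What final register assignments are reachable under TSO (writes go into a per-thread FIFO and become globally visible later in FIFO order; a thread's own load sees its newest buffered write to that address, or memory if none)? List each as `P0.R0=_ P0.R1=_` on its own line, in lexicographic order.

P0.R0=0 P0.R1=0
P0.R0=0 P0.R1=1
P0.R0=2 P0.R1=1

outcome vector order: (P0.R0,P0.R1)
|TSO outcomes| = 3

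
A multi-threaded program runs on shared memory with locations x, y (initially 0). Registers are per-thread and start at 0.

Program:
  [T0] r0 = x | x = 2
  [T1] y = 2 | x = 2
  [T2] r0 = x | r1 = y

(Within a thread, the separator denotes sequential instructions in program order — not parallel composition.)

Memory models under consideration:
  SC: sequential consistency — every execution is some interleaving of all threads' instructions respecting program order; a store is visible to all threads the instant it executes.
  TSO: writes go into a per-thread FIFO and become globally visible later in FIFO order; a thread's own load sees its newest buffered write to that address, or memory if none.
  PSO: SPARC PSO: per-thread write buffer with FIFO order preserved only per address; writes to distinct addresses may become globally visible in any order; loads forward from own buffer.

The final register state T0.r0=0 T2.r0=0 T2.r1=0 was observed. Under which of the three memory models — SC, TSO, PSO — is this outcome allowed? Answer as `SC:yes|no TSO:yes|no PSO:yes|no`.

SC:yes TSO:yes PSO:yes

outcome vector order: (T0.r0,T2.r0,T2.r1)
SC (7): (0,0,0) (0,0,2) (0,2,0) (0,2,2) (2,0,0) (2,0,2) (2,2,2)
TSO (7): (0,0,0) (0,0,2) (0,2,0) (0,2,2) (2,0,0) (2,0,2) (2,2,2)
PSO (8): (0,0,0) (0,0,2) (0,2,0) (0,2,2) (2,0,0) (2,0,2) (2,2,0) (2,2,2)
target (0,0,0) ∈ {SC,TSO,PSO}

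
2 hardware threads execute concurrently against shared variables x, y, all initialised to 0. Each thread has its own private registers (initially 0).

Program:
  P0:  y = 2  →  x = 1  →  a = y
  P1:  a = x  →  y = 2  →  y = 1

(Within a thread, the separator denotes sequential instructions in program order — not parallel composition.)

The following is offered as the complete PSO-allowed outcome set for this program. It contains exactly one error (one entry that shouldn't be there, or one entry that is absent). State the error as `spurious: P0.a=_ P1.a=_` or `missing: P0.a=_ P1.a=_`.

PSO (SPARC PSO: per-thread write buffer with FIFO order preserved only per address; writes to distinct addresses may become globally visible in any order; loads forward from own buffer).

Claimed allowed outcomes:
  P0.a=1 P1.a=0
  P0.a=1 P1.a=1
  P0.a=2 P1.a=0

missing: P0.a=2 P1.a=1

outcome vector order: (P0.a,P1.a)
[PSO] allowed = {<1 0>, <1 1>, <2 0>, <2 1>}
PSO∖claimed = {<2 1>}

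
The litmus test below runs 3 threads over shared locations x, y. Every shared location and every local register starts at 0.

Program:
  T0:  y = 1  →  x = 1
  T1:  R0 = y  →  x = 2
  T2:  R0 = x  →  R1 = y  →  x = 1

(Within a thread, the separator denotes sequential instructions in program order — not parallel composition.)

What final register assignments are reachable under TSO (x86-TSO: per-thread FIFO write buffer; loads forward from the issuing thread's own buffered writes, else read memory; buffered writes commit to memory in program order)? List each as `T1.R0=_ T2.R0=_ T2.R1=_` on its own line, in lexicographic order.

outcome vector order: (T1.R0,T2.R0,T2.R1)
|TSO outcomes| = 9

T1.R0=0 T2.R0=0 T2.R1=0
T1.R0=0 T2.R0=0 T2.R1=1
T1.R0=0 T2.R0=1 T2.R1=1
T1.R0=0 T2.R0=2 T2.R1=0
T1.R0=0 T2.R0=2 T2.R1=1
T1.R0=1 T2.R0=0 T2.R1=0
T1.R0=1 T2.R0=0 T2.R1=1
T1.R0=1 T2.R0=1 T2.R1=1
T1.R0=1 T2.R0=2 T2.R1=1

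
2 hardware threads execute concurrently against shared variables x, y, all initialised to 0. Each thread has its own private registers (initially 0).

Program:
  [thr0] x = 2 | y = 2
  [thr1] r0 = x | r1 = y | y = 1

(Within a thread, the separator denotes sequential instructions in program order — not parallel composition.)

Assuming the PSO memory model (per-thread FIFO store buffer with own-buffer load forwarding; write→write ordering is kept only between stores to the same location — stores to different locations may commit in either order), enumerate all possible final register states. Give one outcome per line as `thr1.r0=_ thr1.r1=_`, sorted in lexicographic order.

thr1.r0=0 thr1.r1=0
thr1.r0=0 thr1.r1=2
thr1.r0=2 thr1.r1=0
thr1.r0=2 thr1.r1=2

outcome vector order: (thr1.r0,thr1.r1)
|PSO outcomes| = 4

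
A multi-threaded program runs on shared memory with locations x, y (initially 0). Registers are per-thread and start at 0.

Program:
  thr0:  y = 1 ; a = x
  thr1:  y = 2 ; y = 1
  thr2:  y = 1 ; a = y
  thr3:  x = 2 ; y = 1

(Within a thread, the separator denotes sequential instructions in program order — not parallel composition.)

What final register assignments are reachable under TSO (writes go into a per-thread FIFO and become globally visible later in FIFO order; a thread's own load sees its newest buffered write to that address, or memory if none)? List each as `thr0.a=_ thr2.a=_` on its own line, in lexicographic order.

thr0.a=0 thr2.a=1
thr0.a=0 thr2.a=2
thr0.a=2 thr2.a=1
thr0.a=2 thr2.a=2

outcome vector order: (thr0.a,thr2.a)
|TSO outcomes| = 4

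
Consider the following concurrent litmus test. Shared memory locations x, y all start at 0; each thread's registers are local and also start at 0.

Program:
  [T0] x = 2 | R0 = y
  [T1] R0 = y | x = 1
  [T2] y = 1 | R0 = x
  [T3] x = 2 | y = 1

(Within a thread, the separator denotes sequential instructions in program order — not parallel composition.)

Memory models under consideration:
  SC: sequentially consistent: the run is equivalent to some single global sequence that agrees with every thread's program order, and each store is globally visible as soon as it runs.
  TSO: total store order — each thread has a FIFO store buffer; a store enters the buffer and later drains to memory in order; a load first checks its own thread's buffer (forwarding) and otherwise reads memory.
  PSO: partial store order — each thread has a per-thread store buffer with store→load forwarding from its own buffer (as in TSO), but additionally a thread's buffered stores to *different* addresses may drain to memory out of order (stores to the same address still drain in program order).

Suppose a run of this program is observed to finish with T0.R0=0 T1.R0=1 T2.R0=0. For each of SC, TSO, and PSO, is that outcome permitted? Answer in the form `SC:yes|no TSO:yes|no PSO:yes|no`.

outcome vector order: (T0.R0,T1.R0,T2.R0)
SC: 10 outcomes — {001, 002, 011, 012, 100, 101, 102, 110, 111, 112}
TSO: 12 outcomes — {000, 001, 002, 010, 011, 012, 100, 101, 102, 110, 111, 112}
PSO: 12 outcomes — {000, 001, 002, 010, 011, 012, 100, 101, 102, 110, 111, 112}
target 010 ∈ {TSO,PSO}

SC:no TSO:yes PSO:yes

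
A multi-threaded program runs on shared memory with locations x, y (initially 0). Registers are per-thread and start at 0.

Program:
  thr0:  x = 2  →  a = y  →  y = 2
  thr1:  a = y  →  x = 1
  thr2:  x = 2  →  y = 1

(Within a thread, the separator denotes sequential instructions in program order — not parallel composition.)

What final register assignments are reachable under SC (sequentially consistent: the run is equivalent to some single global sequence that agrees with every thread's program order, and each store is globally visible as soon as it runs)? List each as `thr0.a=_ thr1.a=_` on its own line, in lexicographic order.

outcome vector order: (thr0.a,thr1.a)
|SC outcomes| = 6

thr0.a=0 thr1.a=0
thr0.a=0 thr1.a=1
thr0.a=0 thr1.a=2
thr0.a=1 thr1.a=0
thr0.a=1 thr1.a=1
thr0.a=1 thr1.a=2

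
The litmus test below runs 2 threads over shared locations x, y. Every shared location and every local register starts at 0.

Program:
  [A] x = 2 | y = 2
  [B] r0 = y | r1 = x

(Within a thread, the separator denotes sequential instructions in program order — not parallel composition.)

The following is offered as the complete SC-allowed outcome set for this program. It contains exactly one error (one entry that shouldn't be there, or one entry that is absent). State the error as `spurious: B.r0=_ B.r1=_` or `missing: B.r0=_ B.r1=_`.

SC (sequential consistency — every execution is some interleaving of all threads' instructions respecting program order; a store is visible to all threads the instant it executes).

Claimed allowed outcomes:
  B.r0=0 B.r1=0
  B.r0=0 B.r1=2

outcome vector order: (B.r0,B.r1)
SC (3): 0/0, 0/2, 2/2
SC∖claimed = {2/2}

missing: B.r0=2 B.r1=2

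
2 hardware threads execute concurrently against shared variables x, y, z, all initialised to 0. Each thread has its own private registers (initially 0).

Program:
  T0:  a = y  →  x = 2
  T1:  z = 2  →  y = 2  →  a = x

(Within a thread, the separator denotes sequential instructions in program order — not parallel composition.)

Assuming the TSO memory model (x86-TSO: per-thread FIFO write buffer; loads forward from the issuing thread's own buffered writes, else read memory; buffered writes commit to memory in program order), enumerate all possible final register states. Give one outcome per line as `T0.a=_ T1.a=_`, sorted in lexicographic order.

T0.a=0 T1.a=0
T0.a=0 T1.a=2
T0.a=2 T1.a=0
T0.a=2 T1.a=2

outcome vector order: (T0.a,T1.a)
|TSO outcomes| = 4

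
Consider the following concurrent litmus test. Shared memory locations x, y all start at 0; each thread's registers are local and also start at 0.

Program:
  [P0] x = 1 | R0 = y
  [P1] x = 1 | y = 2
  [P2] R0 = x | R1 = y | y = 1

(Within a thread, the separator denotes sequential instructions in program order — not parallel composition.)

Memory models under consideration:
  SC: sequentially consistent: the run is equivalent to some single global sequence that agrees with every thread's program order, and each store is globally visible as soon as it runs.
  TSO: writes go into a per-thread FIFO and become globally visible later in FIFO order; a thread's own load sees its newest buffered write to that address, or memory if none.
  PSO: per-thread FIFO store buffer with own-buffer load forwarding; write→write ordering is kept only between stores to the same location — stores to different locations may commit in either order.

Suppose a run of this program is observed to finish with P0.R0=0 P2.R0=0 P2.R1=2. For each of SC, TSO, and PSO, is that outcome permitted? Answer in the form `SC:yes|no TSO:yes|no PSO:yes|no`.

outcome vector order: (P0.R0,P2.R0,P2.R1)
under SC → <0 0 0>, <0 0 2>, <0 1 0>, <0 1 2>, <1 0 0>, <1 0 2>, <1 1 0>, <1 1 2>, <2 0 0>, <2 0 2>, <2 1 0>, <2 1 2>
under TSO → <0 0 0>, <0 0 2>, <0 1 0>, <0 1 2>, <1 0 0>, <1 0 2>, <1 1 0>, <1 1 2>, <2 0 0>, <2 0 2>, <2 1 0>, <2 1 2>
under PSO → <0 0 0>, <0 0 2>, <0 1 0>, <0 1 2>, <1 0 0>, <1 0 2>, <1 1 0>, <1 1 2>, <2 0 0>, <2 0 2>, <2 1 0>, <2 1 2>
target <0 0 2> ∈ {SC,TSO,PSO}

SC:yes TSO:yes PSO:yes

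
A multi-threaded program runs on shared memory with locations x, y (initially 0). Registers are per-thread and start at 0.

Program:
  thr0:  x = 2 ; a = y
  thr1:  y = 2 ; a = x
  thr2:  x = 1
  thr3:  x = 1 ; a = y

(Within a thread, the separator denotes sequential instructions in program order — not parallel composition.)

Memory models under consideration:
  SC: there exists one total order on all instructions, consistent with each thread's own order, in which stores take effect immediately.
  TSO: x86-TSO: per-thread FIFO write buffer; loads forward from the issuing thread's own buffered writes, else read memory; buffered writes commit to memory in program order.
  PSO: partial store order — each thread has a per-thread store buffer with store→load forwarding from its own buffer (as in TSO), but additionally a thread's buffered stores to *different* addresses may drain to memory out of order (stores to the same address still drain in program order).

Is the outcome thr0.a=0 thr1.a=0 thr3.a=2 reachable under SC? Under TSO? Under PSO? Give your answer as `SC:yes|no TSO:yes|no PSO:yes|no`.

SC:no TSO:yes PSO:yes

outcome vector order: (thr0.a,thr1.a,thr3.a)
[SC] allowed = {010, 012, 020, 022, 202, 210, 212, 220, 222}
[TSO] allowed = {000, 002, 010, 012, 020, 022, 200, 202, 210, 212, 220, 222}
[PSO] allowed = {000, 002, 010, 012, 020, 022, 200, 202, 210, 212, 220, 222}
target 002 ∈ {TSO,PSO}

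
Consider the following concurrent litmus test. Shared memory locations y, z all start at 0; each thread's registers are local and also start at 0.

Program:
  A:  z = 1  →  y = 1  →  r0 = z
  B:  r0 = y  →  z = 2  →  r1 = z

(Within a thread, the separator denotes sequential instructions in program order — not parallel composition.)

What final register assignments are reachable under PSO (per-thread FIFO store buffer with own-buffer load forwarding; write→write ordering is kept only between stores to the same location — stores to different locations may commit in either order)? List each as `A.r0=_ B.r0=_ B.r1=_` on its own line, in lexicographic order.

A.r0=1 B.r0=0 B.r1=1
A.r0=1 B.r0=0 B.r1=2
A.r0=1 B.r0=1 B.r1=1
A.r0=1 B.r0=1 B.r1=2
A.r0=2 B.r0=0 B.r1=2
A.r0=2 B.r0=1 B.r1=2

outcome vector order: (A.r0,B.r0,B.r1)
|PSO outcomes| = 6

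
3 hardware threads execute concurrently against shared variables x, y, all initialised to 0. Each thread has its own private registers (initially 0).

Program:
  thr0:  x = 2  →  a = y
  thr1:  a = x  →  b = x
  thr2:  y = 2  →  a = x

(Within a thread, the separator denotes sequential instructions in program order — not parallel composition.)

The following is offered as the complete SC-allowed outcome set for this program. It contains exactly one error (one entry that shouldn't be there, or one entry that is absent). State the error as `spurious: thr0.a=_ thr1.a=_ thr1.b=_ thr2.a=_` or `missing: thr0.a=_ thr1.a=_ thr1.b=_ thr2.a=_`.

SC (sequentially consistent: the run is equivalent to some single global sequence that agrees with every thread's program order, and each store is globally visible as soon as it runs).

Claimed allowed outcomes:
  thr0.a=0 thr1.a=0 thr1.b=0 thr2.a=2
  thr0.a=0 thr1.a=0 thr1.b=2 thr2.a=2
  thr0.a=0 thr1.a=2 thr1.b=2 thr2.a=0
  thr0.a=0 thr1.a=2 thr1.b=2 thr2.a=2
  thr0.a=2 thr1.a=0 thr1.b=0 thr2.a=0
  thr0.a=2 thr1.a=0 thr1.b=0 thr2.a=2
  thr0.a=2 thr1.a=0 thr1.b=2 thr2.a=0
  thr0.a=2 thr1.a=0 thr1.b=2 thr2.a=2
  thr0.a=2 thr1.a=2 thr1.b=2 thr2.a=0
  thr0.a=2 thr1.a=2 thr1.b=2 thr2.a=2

outcome vector order: (thr0.a,thr1.a,thr1.b,thr2.a)
under SC → <0 0 0 2>, <0 0 2 2>, <0 2 2 2>, <2 0 0 0>, <2 0 0 2>, <2 0 2 0>, <2 0 2 2>, <2 2 2 0>, <2 2 2 2>
claimed∖SC = {<0 2 2 0>}

spurious: thr0.a=0 thr1.a=2 thr1.b=2 thr2.a=0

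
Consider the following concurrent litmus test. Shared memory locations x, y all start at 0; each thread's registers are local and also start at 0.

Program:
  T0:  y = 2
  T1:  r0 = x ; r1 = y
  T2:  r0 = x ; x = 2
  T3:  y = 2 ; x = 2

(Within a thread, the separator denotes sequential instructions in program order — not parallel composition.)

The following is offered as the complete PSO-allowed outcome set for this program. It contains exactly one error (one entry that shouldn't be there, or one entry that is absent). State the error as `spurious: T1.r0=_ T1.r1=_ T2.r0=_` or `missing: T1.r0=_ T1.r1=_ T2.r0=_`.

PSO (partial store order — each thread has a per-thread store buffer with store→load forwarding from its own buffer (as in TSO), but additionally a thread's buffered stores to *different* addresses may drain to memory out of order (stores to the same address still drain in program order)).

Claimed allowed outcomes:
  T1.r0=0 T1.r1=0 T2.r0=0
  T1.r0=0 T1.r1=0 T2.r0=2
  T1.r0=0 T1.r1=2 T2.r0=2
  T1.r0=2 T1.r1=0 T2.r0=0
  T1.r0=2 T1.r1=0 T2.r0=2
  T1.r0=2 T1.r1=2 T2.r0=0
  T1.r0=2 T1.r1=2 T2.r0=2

missing: T1.r0=0 T1.r1=2 T2.r0=0

outcome vector order: (T1.r0,T1.r1,T2.r0)
[PSO] allowed = {<0 0 0>; <0 0 2>; <0 2 0>; <0 2 2>; <2 0 0>; <2 0 2>; <2 2 0>; <2 2 2>}
PSO∖claimed = {<0 2 0>}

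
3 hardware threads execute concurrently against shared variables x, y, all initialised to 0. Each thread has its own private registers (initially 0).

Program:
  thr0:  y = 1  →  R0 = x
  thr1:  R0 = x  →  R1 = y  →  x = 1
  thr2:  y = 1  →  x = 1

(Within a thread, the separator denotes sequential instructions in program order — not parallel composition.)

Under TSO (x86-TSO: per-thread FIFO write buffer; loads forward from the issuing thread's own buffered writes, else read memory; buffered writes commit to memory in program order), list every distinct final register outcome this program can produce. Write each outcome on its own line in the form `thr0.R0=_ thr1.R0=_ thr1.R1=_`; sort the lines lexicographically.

outcome vector order: (thr0.R0,thr1.R0,thr1.R1)
|TSO outcomes| = 6

thr0.R0=0 thr1.R0=0 thr1.R1=0
thr0.R0=0 thr1.R0=0 thr1.R1=1
thr0.R0=0 thr1.R0=1 thr1.R1=1
thr0.R0=1 thr1.R0=0 thr1.R1=0
thr0.R0=1 thr1.R0=0 thr1.R1=1
thr0.R0=1 thr1.R0=1 thr1.R1=1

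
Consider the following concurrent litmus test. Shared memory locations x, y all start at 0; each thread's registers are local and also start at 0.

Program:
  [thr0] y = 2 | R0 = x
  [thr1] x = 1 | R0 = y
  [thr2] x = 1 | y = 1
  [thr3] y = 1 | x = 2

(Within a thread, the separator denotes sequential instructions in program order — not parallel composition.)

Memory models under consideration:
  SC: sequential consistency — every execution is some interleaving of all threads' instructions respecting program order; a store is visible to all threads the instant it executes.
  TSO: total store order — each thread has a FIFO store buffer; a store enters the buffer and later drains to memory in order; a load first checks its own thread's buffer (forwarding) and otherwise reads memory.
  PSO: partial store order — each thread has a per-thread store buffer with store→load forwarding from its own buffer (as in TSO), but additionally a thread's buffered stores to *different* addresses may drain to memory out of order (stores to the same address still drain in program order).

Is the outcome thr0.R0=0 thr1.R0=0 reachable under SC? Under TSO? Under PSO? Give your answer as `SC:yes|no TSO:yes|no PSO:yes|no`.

outcome vector order: (thr0.R0,thr1.R0)
SC: 8 outcomes — {<0 1>, <0 2>, <1 0>, <1 1>, <1 2>, <2 0>, <2 1>, <2 2>}
TSO: 9 outcomes — {<0 0>, <0 1>, <0 2>, <1 0>, <1 1>, <1 2>, <2 0>, <2 1>, <2 2>}
PSO: 9 outcomes — {<0 0>, <0 1>, <0 2>, <1 0>, <1 1>, <1 2>, <2 0>, <2 1>, <2 2>}
target <0 0> ∈ {TSO,PSO}

SC:no TSO:yes PSO:yes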